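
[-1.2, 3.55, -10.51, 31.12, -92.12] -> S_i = -1.20*(-2.96)^i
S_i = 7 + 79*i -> [7, 86, 165, 244, 323]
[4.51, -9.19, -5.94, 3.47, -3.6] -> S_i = Random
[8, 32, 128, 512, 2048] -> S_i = 8*4^i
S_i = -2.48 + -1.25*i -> [-2.48, -3.73, -4.98, -6.23, -7.48]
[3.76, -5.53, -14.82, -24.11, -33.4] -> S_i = 3.76 + -9.29*i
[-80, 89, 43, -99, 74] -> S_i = Random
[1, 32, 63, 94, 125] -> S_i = 1 + 31*i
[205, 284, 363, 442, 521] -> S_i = 205 + 79*i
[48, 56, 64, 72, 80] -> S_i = 48 + 8*i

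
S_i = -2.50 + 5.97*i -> [-2.5, 3.47, 9.44, 15.41, 21.38]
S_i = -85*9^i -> [-85, -765, -6885, -61965, -557685]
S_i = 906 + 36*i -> [906, 942, 978, 1014, 1050]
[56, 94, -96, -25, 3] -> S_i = Random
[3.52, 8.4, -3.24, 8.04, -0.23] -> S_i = Random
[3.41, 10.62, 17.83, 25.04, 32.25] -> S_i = 3.41 + 7.21*i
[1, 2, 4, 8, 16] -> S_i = 1*2^i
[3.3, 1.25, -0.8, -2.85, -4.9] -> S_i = 3.30 + -2.05*i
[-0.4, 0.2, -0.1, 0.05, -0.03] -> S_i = -0.40*(-0.51)^i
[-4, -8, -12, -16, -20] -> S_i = -4 + -4*i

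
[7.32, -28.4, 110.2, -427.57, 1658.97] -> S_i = 7.32*(-3.88)^i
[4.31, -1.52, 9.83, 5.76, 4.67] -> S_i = Random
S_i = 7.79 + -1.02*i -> [7.79, 6.77, 5.75, 4.73, 3.71]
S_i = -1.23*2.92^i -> [-1.23, -3.59, -10.49, -30.62, -89.42]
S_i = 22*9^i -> [22, 198, 1782, 16038, 144342]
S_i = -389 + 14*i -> [-389, -375, -361, -347, -333]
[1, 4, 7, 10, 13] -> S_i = 1 + 3*i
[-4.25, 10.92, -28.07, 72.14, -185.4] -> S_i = -4.25*(-2.57)^i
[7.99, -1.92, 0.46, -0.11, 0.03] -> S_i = 7.99*(-0.24)^i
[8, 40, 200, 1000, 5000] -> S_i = 8*5^i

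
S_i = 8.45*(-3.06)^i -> [8.45, -25.86, 79.12, -242.11, 740.87]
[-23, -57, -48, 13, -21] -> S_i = Random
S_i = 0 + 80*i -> [0, 80, 160, 240, 320]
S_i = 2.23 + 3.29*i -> [2.23, 5.52, 8.81, 12.1, 15.39]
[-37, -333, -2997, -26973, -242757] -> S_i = -37*9^i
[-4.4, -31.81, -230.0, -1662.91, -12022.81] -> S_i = -4.40*7.23^i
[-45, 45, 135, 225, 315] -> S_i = -45 + 90*i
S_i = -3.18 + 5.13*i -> [-3.18, 1.95, 7.08, 12.21, 17.34]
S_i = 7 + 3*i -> [7, 10, 13, 16, 19]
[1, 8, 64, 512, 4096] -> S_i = 1*8^i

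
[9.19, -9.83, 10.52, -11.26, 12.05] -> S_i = 9.19*(-1.07)^i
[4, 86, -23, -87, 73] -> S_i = Random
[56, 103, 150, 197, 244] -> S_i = 56 + 47*i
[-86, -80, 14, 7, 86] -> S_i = Random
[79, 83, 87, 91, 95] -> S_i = 79 + 4*i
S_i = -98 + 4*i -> [-98, -94, -90, -86, -82]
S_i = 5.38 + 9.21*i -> [5.38, 14.59, 23.8, 33.01, 42.22]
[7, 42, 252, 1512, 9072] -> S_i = 7*6^i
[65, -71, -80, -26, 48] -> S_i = Random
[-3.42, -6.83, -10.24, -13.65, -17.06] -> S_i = -3.42 + -3.41*i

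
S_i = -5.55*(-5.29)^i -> [-5.55, 29.36, -155.31, 821.6, -4346.26]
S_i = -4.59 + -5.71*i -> [-4.59, -10.3, -16.01, -21.72, -27.43]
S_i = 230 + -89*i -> [230, 141, 52, -37, -126]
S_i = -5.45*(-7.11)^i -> [-5.45, 38.75, -275.51, 1958.87, -13927.56]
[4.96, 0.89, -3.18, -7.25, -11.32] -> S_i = 4.96 + -4.07*i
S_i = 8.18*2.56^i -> [8.18, 20.94, 53.61, 137.24, 351.33]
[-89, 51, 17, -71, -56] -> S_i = Random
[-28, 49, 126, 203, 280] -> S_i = -28 + 77*i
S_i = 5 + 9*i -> [5, 14, 23, 32, 41]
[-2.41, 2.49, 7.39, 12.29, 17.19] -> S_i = -2.41 + 4.90*i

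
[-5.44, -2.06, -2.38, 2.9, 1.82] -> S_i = Random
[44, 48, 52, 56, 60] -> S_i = 44 + 4*i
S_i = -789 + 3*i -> [-789, -786, -783, -780, -777]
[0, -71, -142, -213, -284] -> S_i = 0 + -71*i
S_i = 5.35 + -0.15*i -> [5.35, 5.2, 5.05, 4.9, 4.75]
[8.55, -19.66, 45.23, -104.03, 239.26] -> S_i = 8.55*(-2.30)^i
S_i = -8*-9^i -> [-8, 72, -648, 5832, -52488]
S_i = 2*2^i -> [2, 4, 8, 16, 32]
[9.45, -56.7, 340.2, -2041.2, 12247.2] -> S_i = 9.45*(-6.00)^i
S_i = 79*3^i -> [79, 237, 711, 2133, 6399]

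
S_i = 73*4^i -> [73, 292, 1168, 4672, 18688]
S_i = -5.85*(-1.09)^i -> [-5.85, 6.38, -6.95, 7.58, -8.26]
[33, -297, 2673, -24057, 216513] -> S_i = 33*-9^i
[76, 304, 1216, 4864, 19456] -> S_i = 76*4^i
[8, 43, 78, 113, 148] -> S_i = 8 + 35*i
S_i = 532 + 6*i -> [532, 538, 544, 550, 556]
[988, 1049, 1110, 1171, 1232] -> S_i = 988 + 61*i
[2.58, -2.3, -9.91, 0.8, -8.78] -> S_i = Random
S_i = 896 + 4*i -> [896, 900, 904, 908, 912]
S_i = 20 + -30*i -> [20, -10, -40, -70, -100]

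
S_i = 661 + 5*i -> [661, 666, 671, 676, 681]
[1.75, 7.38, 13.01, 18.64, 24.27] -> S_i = 1.75 + 5.63*i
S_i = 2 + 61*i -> [2, 63, 124, 185, 246]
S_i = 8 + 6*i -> [8, 14, 20, 26, 32]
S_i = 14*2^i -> [14, 28, 56, 112, 224]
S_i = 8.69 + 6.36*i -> [8.69, 15.05, 21.41, 27.77, 34.13]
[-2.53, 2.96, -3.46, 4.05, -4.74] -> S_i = -2.53*(-1.17)^i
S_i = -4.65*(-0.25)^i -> [-4.65, 1.16, -0.29, 0.07, -0.02]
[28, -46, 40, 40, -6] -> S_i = Random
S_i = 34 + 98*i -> [34, 132, 230, 328, 426]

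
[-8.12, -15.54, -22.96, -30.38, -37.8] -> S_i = -8.12 + -7.42*i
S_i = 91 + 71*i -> [91, 162, 233, 304, 375]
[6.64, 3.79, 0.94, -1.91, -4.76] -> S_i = 6.64 + -2.85*i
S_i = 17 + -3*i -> [17, 14, 11, 8, 5]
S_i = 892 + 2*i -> [892, 894, 896, 898, 900]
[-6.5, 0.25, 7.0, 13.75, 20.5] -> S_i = -6.50 + 6.75*i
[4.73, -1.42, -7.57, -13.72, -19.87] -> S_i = 4.73 + -6.15*i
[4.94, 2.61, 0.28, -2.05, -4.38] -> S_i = 4.94 + -2.33*i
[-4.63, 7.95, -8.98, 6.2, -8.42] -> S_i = Random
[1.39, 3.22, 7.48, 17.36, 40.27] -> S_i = 1.39*2.32^i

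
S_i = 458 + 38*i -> [458, 496, 534, 572, 610]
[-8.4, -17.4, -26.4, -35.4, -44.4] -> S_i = -8.40 + -9.00*i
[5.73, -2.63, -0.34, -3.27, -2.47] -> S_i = Random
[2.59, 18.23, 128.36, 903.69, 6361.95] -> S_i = 2.59*7.04^i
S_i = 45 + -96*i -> [45, -51, -147, -243, -339]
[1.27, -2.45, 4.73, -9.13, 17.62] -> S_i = 1.27*(-1.93)^i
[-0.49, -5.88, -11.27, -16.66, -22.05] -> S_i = -0.49 + -5.39*i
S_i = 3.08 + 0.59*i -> [3.08, 3.67, 4.26, 4.85, 5.44]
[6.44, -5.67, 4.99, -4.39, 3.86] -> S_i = 6.44*(-0.88)^i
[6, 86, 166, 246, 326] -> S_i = 6 + 80*i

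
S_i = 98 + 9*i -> [98, 107, 116, 125, 134]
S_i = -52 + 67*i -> [-52, 15, 82, 149, 216]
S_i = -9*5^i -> [-9, -45, -225, -1125, -5625]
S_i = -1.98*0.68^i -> [-1.98, -1.35, -0.92, -0.62, -0.42]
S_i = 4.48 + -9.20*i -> [4.48, -4.72, -13.92, -23.12, -32.32]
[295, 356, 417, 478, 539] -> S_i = 295 + 61*i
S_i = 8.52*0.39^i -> [8.52, 3.32, 1.3, 0.51, 0.2]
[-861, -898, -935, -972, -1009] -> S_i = -861 + -37*i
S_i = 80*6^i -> [80, 480, 2880, 17280, 103680]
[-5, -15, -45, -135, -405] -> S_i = -5*3^i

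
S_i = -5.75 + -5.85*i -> [-5.75, -11.6, -17.45, -23.3, -29.15]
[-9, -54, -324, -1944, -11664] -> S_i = -9*6^i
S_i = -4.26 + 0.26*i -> [-4.26, -4.0, -3.74, -3.48, -3.22]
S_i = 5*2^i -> [5, 10, 20, 40, 80]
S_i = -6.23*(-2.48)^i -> [-6.23, 15.45, -38.32, 95.03, -235.66]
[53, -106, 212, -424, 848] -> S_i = 53*-2^i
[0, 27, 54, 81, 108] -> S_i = 0 + 27*i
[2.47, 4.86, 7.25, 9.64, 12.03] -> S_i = 2.47 + 2.39*i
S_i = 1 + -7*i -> [1, -6, -13, -20, -27]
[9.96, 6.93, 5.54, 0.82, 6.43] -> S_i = Random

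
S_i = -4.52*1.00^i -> [-4.52, -4.52, -4.52, -4.52, -4.52]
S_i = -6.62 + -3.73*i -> [-6.62, -10.35, -14.08, -17.81, -21.54]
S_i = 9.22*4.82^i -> [9.22, 44.44, 214.2, 1032.46, 4976.44]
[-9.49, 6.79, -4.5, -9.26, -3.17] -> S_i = Random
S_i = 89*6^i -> [89, 534, 3204, 19224, 115344]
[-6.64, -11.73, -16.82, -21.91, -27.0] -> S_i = -6.64 + -5.09*i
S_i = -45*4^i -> [-45, -180, -720, -2880, -11520]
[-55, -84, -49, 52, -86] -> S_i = Random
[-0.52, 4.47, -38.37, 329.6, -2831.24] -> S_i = -0.52*(-8.59)^i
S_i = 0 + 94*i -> [0, 94, 188, 282, 376]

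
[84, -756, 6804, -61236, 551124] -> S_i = 84*-9^i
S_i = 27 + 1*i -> [27, 28, 29, 30, 31]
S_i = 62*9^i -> [62, 558, 5022, 45198, 406782]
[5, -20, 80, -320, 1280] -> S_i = 5*-4^i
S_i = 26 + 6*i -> [26, 32, 38, 44, 50]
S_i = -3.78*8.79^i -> [-3.78, -33.23, -292.06, -2567.19, -22565.62]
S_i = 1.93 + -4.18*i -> [1.93, -2.25, -6.43, -10.61, -14.79]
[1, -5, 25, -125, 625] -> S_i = 1*-5^i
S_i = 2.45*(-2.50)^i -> [2.45, -6.12, 15.31, -38.28, 95.7]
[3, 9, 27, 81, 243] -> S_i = 3*3^i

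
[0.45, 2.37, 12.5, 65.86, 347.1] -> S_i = 0.45*5.27^i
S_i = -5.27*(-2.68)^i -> [-5.27, 14.12, -37.85, 101.44, -271.86]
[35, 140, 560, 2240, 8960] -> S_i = 35*4^i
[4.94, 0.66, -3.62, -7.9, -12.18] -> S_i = 4.94 + -4.28*i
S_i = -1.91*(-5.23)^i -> [-1.91, 9.99, -52.24, 273.24, -1429.03]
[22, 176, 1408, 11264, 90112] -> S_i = 22*8^i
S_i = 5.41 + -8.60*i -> [5.41, -3.19, -11.79, -20.39, -28.99]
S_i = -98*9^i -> [-98, -882, -7938, -71442, -642978]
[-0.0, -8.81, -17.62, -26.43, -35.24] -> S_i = -0.00 + -8.81*i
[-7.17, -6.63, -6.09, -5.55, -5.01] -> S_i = -7.17 + 0.54*i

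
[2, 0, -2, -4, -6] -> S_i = 2 + -2*i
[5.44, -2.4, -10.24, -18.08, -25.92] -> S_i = 5.44 + -7.84*i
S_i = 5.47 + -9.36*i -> [5.47, -3.89, -13.25, -22.61, -31.97]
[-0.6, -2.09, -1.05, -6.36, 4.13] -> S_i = Random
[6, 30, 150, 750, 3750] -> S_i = 6*5^i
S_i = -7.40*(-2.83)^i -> [-7.4, 20.94, -59.27, 167.72, -474.65]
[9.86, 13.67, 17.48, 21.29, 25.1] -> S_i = 9.86 + 3.81*i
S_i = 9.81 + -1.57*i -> [9.81, 8.24, 6.67, 5.1, 3.53]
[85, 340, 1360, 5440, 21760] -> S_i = 85*4^i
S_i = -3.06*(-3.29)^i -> [-3.06, 10.07, -33.12, 108.97, -358.51]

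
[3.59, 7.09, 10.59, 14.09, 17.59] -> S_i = 3.59 + 3.50*i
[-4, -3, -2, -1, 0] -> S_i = -4 + 1*i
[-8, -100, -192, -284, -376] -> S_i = -8 + -92*i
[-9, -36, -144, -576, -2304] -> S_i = -9*4^i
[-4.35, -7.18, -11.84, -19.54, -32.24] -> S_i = -4.35*1.65^i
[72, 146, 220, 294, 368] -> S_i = 72 + 74*i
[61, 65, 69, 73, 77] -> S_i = 61 + 4*i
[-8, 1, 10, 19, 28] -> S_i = -8 + 9*i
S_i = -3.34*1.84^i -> [-3.34, -6.15, -11.31, -20.81, -38.28]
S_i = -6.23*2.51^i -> [-6.23, -15.64, -39.25, -98.52, -247.28]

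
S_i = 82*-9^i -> [82, -738, 6642, -59778, 538002]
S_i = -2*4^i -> [-2, -8, -32, -128, -512]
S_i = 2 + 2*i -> [2, 4, 6, 8, 10]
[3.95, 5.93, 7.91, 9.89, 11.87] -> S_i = 3.95 + 1.98*i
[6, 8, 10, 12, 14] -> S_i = 6 + 2*i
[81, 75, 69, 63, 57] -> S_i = 81 + -6*i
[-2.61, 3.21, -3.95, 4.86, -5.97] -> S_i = -2.61*(-1.23)^i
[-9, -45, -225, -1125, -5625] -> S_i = -9*5^i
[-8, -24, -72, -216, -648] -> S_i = -8*3^i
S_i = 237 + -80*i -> [237, 157, 77, -3, -83]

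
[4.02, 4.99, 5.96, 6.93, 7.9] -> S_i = 4.02 + 0.97*i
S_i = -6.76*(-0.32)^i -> [-6.76, 2.16, -0.69, 0.22, -0.07]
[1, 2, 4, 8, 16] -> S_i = 1*2^i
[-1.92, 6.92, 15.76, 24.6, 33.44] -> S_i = -1.92 + 8.84*i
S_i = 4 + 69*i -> [4, 73, 142, 211, 280]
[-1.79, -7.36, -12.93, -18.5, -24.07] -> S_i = -1.79 + -5.57*i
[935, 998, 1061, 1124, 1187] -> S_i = 935 + 63*i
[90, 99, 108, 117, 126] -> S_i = 90 + 9*i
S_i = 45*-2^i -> [45, -90, 180, -360, 720]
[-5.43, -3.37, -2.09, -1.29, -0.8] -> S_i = -5.43*0.62^i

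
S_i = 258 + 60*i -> [258, 318, 378, 438, 498]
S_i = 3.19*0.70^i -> [3.19, 2.23, 1.56, 1.09, 0.77]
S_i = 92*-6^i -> [92, -552, 3312, -19872, 119232]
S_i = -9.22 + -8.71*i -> [-9.22, -17.93, -26.64, -35.35, -44.06]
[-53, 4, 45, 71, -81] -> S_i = Random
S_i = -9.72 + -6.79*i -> [-9.72, -16.51, -23.3, -30.09, -36.88]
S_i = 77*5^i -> [77, 385, 1925, 9625, 48125]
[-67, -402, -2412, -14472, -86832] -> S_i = -67*6^i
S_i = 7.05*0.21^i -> [7.05, 1.48, 0.31, 0.07, 0.01]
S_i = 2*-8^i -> [2, -16, 128, -1024, 8192]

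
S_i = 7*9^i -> [7, 63, 567, 5103, 45927]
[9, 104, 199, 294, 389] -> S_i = 9 + 95*i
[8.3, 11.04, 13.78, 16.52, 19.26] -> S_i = 8.30 + 2.74*i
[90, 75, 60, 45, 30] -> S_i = 90 + -15*i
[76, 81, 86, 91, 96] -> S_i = 76 + 5*i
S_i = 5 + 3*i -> [5, 8, 11, 14, 17]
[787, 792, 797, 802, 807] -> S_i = 787 + 5*i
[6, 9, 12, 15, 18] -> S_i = 6 + 3*i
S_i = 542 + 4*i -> [542, 546, 550, 554, 558]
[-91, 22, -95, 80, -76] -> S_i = Random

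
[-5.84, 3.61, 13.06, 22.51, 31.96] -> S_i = -5.84 + 9.45*i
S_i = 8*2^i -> [8, 16, 32, 64, 128]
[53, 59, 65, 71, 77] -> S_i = 53 + 6*i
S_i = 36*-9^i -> [36, -324, 2916, -26244, 236196]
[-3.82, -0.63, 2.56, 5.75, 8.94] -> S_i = -3.82 + 3.19*i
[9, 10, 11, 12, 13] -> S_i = 9 + 1*i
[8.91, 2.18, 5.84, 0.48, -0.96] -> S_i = Random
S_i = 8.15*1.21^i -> [8.15, 9.86, 11.93, 14.44, 17.47]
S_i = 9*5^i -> [9, 45, 225, 1125, 5625]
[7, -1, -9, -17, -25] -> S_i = 7 + -8*i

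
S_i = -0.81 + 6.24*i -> [-0.81, 5.43, 11.67, 17.91, 24.15]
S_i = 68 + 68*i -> [68, 136, 204, 272, 340]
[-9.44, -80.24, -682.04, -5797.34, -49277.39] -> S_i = -9.44*8.50^i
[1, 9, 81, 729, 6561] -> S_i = 1*9^i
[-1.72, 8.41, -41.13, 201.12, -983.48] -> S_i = -1.72*(-4.89)^i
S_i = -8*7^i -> [-8, -56, -392, -2744, -19208]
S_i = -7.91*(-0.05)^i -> [-7.91, 0.4, -0.02, 0.0, -0.0]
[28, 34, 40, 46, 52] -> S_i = 28 + 6*i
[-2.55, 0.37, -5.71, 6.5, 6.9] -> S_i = Random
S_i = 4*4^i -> [4, 16, 64, 256, 1024]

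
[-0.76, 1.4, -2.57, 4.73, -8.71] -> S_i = -0.76*(-1.84)^i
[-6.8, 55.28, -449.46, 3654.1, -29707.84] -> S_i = -6.80*(-8.13)^i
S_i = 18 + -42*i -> [18, -24, -66, -108, -150]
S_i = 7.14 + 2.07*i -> [7.14, 9.21, 11.28, 13.35, 15.42]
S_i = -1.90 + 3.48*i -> [-1.9, 1.58, 5.06, 8.54, 12.02]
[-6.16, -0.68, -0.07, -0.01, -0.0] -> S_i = -6.16*0.11^i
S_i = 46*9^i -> [46, 414, 3726, 33534, 301806]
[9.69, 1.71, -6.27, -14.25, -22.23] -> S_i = 9.69 + -7.98*i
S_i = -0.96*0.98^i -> [-0.96, -0.94, -0.92, -0.9, -0.89]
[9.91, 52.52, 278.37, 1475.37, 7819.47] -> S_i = 9.91*5.30^i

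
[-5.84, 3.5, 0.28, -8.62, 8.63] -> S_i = Random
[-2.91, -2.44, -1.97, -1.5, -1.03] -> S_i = -2.91 + 0.47*i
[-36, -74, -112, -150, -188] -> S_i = -36 + -38*i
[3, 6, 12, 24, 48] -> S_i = 3*2^i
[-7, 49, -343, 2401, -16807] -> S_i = -7*-7^i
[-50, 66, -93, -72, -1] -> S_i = Random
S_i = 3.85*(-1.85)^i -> [3.85, -7.12, 13.18, -24.38, 45.1]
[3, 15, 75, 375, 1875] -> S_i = 3*5^i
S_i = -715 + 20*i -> [-715, -695, -675, -655, -635]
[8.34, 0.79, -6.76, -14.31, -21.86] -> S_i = 8.34 + -7.55*i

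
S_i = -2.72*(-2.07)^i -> [-2.72, 5.63, -11.65, 24.13, -49.94]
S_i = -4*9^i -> [-4, -36, -324, -2916, -26244]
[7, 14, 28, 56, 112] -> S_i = 7*2^i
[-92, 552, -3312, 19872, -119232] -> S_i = -92*-6^i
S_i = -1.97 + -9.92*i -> [-1.97, -11.89, -21.81, -31.73, -41.65]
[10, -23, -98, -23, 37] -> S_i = Random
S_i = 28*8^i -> [28, 224, 1792, 14336, 114688]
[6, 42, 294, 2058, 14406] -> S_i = 6*7^i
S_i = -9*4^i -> [-9, -36, -144, -576, -2304]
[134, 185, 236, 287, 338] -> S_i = 134 + 51*i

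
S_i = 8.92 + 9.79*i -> [8.92, 18.71, 28.5, 38.29, 48.08]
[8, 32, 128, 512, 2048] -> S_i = 8*4^i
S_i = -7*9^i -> [-7, -63, -567, -5103, -45927]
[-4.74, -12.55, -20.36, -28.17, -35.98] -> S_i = -4.74 + -7.81*i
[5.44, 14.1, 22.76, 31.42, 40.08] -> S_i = 5.44 + 8.66*i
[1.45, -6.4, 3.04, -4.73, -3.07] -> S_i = Random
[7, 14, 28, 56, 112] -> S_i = 7*2^i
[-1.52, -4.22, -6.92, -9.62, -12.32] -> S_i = -1.52 + -2.70*i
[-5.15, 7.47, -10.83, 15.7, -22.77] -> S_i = -5.15*(-1.45)^i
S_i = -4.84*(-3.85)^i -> [-4.84, 18.63, -71.74, 276.2, -1063.38]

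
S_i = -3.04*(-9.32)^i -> [-3.04, 28.33, -264.06, 2461.06, -22937.03]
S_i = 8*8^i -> [8, 64, 512, 4096, 32768]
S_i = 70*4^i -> [70, 280, 1120, 4480, 17920]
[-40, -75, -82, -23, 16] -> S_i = Random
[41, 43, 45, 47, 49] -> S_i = 41 + 2*i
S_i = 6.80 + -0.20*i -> [6.8, 6.6, 6.4, 6.2, 6.0]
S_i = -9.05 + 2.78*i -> [-9.05, -6.27, -3.49, -0.71, 2.07]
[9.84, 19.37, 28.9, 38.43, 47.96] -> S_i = 9.84 + 9.53*i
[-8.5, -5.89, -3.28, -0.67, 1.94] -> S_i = -8.50 + 2.61*i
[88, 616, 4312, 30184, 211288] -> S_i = 88*7^i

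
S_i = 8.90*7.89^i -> [8.9, 70.22, 554.04, 4371.4, 34490.38]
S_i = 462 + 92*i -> [462, 554, 646, 738, 830]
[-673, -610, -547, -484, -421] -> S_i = -673 + 63*i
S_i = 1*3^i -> [1, 3, 9, 27, 81]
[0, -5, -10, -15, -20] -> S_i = 0 + -5*i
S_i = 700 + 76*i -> [700, 776, 852, 928, 1004]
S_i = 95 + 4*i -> [95, 99, 103, 107, 111]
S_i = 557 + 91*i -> [557, 648, 739, 830, 921]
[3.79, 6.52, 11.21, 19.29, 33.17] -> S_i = 3.79*1.72^i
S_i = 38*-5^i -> [38, -190, 950, -4750, 23750]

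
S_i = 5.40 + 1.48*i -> [5.4, 6.88, 8.36, 9.84, 11.32]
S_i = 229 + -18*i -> [229, 211, 193, 175, 157]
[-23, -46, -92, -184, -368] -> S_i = -23*2^i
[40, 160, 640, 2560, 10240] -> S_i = 40*4^i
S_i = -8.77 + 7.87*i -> [-8.77, -0.9, 6.97, 14.84, 22.71]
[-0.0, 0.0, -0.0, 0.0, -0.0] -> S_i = -0.00*(-5.09)^i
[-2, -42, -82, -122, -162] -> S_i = -2 + -40*i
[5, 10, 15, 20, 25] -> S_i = 5 + 5*i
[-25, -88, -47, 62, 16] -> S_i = Random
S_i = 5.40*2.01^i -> [5.4, 10.85, 21.82, 43.85, 88.14]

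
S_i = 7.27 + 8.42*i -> [7.27, 15.69, 24.11, 32.53, 40.95]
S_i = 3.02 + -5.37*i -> [3.02, -2.35, -7.72, -13.09, -18.46]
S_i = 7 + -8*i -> [7, -1, -9, -17, -25]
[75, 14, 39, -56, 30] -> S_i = Random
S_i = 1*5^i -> [1, 5, 25, 125, 625]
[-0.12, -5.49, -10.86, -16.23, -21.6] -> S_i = -0.12 + -5.37*i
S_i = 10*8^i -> [10, 80, 640, 5120, 40960]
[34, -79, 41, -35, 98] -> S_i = Random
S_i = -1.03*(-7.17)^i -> [-1.03, 7.39, -52.95, 379.66, -2722.16]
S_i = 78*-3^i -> [78, -234, 702, -2106, 6318]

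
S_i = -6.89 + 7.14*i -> [-6.89, 0.25, 7.39, 14.53, 21.67]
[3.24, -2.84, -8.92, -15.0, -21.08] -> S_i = 3.24 + -6.08*i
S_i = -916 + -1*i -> [-916, -917, -918, -919, -920]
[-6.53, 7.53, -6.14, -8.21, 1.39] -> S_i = Random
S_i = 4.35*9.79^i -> [4.35, 42.59, 416.92, 4081.66, 39959.5]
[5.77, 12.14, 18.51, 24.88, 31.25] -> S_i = 5.77 + 6.37*i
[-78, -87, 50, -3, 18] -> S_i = Random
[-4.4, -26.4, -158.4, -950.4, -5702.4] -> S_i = -4.40*6.00^i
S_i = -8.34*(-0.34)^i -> [-8.34, 2.84, -0.96, 0.33, -0.11]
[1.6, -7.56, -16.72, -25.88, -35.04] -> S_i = 1.60 + -9.16*i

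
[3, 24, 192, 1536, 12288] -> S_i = 3*8^i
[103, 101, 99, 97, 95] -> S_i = 103 + -2*i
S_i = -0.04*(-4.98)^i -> [-0.04, 0.2, -0.99, 4.94, -24.6]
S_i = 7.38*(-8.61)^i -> [7.38, -63.54, 547.09, -4710.49, 40557.29]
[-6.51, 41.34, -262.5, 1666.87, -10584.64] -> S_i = -6.51*(-6.35)^i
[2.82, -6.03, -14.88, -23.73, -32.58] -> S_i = 2.82 + -8.85*i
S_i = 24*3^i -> [24, 72, 216, 648, 1944]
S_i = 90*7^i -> [90, 630, 4410, 30870, 216090]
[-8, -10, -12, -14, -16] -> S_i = -8 + -2*i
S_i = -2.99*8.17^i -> [-2.99, -24.43, -199.58, -1630.56, -13321.69]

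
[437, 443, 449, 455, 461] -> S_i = 437 + 6*i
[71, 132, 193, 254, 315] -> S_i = 71 + 61*i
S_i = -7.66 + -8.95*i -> [-7.66, -16.61, -25.56, -34.51, -43.46]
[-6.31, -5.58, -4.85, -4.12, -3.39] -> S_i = -6.31 + 0.73*i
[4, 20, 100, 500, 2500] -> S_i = 4*5^i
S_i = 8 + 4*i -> [8, 12, 16, 20, 24]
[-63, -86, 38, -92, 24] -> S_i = Random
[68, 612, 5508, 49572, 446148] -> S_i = 68*9^i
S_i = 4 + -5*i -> [4, -1, -6, -11, -16]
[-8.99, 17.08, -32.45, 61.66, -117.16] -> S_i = -8.99*(-1.90)^i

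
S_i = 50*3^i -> [50, 150, 450, 1350, 4050]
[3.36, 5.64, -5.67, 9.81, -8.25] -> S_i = Random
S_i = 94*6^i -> [94, 564, 3384, 20304, 121824]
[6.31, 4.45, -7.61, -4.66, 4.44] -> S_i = Random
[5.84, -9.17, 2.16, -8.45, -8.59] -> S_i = Random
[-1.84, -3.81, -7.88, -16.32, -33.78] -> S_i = -1.84*2.07^i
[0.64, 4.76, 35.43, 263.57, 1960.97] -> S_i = 0.64*7.44^i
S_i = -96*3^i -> [-96, -288, -864, -2592, -7776]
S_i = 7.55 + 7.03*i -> [7.55, 14.58, 21.61, 28.64, 35.67]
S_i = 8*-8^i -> [8, -64, 512, -4096, 32768]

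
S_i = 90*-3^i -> [90, -270, 810, -2430, 7290]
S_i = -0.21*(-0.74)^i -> [-0.21, 0.16, -0.11, 0.09, -0.06]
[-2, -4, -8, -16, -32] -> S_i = -2*2^i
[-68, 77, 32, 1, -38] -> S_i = Random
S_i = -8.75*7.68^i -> [-8.75, -67.2, -516.1, -3963.62, -30440.58]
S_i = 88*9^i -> [88, 792, 7128, 64152, 577368]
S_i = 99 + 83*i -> [99, 182, 265, 348, 431]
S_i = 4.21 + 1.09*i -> [4.21, 5.3, 6.39, 7.48, 8.57]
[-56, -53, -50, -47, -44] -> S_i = -56 + 3*i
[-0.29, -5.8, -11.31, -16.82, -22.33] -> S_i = -0.29 + -5.51*i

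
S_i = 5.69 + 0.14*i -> [5.69, 5.83, 5.97, 6.11, 6.25]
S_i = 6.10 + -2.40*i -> [6.1, 3.7, 1.3, -1.1, -3.5]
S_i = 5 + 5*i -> [5, 10, 15, 20, 25]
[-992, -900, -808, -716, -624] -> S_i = -992 + 92*i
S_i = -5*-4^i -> [-5, 20, -80, 320, -1280]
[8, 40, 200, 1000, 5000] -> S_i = 8*5^i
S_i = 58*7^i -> [58, 406, 2842, 19894, 139258]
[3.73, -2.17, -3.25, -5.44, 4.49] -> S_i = Random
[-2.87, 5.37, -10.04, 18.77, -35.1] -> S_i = -2.87*(-1.87)^i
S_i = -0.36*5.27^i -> [-0.36, -1.9, -10.0, -52.69, -277.68]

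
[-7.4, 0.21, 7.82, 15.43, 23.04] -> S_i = -7.40 + 7.61*i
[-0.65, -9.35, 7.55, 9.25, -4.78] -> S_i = Random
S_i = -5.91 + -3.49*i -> [-5.91, -9.4, -12.89, -16.38, -19.87]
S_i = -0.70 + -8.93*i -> [-0.7, -9.63, -18.56, -27.49, -36.42]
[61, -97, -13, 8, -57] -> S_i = Random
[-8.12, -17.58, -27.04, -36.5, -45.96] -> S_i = -8.12 + -9.46*i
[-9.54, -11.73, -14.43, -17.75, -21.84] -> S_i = -9.54*1.23^i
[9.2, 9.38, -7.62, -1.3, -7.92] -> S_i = Random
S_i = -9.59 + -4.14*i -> [-9.59, -13.73, -17.87, -22.01, -26.15]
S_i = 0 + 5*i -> [0, 5, 10, 15, 20]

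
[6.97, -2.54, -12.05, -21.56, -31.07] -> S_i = 6.97 + -9.51*i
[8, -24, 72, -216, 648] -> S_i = 8*-3^i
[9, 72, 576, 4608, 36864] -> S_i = 9*8^i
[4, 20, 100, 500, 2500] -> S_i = 4*5^i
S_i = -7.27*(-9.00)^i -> [-7.27, 65.43, -588.87, 5299.83, -47698.47]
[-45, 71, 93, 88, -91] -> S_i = Random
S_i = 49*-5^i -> [49, -245, 1225, -6125, 30625]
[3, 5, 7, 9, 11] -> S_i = 3 + 2*i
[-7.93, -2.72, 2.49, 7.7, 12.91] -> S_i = -7.93 + 5.21*i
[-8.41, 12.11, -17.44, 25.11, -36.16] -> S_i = -8.41*(-1.44)^i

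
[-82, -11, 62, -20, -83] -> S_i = Random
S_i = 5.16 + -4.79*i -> [5.16, 0.37, -4.42, -9.21, -14.0]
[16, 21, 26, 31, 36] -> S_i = 16 + 5*i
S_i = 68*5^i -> [68, 340, 1700, 8500, 42500]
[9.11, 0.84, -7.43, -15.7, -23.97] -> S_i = 9.11 + -8.27*i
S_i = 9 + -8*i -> [9, 1, -7, -15, -23]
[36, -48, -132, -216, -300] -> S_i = 36 + -84*i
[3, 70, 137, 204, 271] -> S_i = 3 + 67*i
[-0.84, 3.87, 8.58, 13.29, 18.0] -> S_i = -0.84 + 4.71*i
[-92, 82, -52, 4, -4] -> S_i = Random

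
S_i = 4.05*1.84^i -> [4.05, 7.45, 13.71, 25.23, 46.42]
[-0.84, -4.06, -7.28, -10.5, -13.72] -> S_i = -0.84 + -3.22*i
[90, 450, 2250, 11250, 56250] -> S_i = 90*5^i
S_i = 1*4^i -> [1, 4, 16, 64, 256]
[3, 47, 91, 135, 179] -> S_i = 3 + 44*i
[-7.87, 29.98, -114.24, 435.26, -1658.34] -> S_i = -7.87*(-3.81)^i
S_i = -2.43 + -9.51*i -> [-2.43, -11.94, -21.45, -30.96, -40.47]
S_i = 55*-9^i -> [55, -495, 4455, -40095, 360855]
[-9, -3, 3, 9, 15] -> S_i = -9 + 6*i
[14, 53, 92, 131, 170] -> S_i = 14 + 39*i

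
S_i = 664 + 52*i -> [664, 716, 768, 820, 872]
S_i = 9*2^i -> [9, 18, 36, 72, 144]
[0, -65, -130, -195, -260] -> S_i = 0 + -65*i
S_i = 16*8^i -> [16, 128, 1024, 8192, 65536]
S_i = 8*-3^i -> [8, -24, 72, -216, 648]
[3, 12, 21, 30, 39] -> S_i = 3 + 9*i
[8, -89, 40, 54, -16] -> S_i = Random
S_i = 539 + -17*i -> [539, 522, 505, 488, 471]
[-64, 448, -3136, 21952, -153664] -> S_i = -64*-7^i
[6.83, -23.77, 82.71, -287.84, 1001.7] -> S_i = 6.83*(-3.48)^i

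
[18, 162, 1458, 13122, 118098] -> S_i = 18*9^i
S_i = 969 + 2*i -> [969, 971, 973, 975, 977]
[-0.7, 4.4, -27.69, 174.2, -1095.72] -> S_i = -0.70*(-6.29)^i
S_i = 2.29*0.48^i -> [2.29, 1.1, 0.53, 0.25, 0.12]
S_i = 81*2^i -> [81, 162, 324, 648, 1296]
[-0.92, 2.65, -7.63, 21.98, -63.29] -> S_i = -0.92*(-2.88)^i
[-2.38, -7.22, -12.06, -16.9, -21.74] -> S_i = -2.38 + -4.84*i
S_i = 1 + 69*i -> [1, 70, 139, 208, 277]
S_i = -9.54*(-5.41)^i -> [-9.54, 51.61, -279.22, 1510.57, -8172.17]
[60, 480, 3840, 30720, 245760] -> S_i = 60*8^i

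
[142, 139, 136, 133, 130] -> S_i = 142 + -3*i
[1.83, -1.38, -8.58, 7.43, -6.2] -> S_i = Random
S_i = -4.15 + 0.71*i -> [-4.15, -3.44, -2.73, -2.02, -1.31]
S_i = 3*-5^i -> [3, -15, 75, -375, 1875]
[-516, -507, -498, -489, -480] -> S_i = -516 + 9*i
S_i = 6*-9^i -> [6, -54, 486, -4374, 39366]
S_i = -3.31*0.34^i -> [-3.31, -1.13, -0.38, -0.13, -0.04]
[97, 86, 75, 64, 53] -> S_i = 97 + -11*i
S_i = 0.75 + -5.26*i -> [0.75, -4.51, -9.77, -15.03, -20.29]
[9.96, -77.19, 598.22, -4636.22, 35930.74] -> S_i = 9.96*(-7.75)^i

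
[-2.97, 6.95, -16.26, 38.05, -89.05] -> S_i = -2.97*(-2.34)^i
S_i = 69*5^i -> [69, 345, 1725, 8625, 43125]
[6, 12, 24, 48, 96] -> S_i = 6*2^i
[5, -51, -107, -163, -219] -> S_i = 5 + -56*i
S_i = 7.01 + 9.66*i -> [7.01, 16.67, 26.33, 35.99, 45.65]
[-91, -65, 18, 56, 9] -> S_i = Random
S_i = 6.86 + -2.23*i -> [6.86, 4.63, 2.4, 0.17, -2.06]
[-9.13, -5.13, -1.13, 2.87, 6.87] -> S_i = -9.13 + 4.00*i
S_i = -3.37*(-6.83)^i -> [-3.37, 23.02, -157.21, 1073.72, -7333.52]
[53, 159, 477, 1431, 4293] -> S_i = 53*3^i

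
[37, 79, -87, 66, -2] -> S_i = Random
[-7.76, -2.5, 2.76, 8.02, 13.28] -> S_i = -7.76 + 5.26*i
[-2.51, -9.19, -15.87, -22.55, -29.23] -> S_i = -2.51 + -6.68*i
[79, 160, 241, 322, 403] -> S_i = 79 + 81*i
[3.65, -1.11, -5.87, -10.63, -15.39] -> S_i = 3.65 + -4.76*i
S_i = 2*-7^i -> [2, -14, 98, -686, 4802]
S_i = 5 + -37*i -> [5, -32, -69, -106, -143]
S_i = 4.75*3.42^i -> [4.75, 16.24, 55.56, 190.01, 649.83]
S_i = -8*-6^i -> [-8, 48, -288, 1728, -10368]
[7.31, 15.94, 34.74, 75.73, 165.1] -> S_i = 7.31*2.18^i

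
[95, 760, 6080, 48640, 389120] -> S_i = 95*8^i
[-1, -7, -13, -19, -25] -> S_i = -1 + -6*i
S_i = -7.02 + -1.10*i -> [-7.02, -8.12, -9.22, -10.32, -11.42]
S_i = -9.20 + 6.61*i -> [-9.2, -2.59, 4.02, 10.63, 17.24]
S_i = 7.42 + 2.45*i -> [7.42, 9.87, 12.32, 14.77, 17.22]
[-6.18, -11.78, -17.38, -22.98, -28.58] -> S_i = -6.18 + -5.60*i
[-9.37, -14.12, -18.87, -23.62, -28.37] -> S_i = -9.37 + -4.75*i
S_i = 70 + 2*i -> [70, 72, 74, 76, 78]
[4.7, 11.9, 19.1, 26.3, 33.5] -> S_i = 4.70 + 7.20*i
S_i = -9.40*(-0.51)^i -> [-9.4, 4.79, -2.44, 1.25, -0.64]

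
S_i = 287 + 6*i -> [287, 293, 299, 305, 311]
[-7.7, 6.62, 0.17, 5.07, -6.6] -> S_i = Random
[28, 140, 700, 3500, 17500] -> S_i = 28*5^i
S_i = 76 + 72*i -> [76, 148, 220, 292, 364]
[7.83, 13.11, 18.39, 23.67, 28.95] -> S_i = 7.83 + 5.28*i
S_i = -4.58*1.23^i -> [-4.58, -5.63, -6.93, -8.52, -10.48]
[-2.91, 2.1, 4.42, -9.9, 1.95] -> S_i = Random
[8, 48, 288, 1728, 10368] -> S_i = 8*6^i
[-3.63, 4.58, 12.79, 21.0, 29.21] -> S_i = -3.63 + 8.21*i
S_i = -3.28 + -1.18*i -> [-3.28, -4.46, -5.64, -6.82, -8.0]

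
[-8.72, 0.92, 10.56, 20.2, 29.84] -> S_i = -8.72 + 9.64*i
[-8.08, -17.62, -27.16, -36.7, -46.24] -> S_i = -8.08 + -9.54*i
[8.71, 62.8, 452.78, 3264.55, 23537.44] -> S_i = 8.71*7.21^i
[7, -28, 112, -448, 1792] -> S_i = 7*-4^i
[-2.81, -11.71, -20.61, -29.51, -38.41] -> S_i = -2.81 + -8.90*i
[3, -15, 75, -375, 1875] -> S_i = 3*-5^i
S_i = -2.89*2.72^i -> [-2.89, -7.86, -21.38, -58.16, -158.19]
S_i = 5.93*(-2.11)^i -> [5.93, -12.51, 26.4, -55.71, 117.54]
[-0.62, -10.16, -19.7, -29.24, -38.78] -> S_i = -0.62 + -9.54*i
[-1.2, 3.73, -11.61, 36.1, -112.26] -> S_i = -1.20*(-3.11)^i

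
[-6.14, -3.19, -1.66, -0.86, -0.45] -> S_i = -6.14*0.52^i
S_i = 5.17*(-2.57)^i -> [5.17, -13.29, 34.15, -87.76, 225.54]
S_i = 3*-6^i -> [3, -18, 108, -648, 3888]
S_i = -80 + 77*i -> [-80, -3, 74, 151, 228]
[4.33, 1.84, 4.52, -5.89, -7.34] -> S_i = Random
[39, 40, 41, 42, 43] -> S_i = 39 + 1*i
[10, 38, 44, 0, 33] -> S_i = Random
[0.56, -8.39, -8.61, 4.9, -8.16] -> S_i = Random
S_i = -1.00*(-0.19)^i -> [-1.0, 0.19, -0.04, 0.01, -0.0]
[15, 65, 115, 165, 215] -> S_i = 15 + 50*i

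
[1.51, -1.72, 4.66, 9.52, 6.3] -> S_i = Random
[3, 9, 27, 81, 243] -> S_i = 3*3^i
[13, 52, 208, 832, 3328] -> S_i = 13*4^i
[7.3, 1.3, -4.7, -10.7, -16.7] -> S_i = 7.30 + -6.00*i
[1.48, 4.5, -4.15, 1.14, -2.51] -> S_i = Random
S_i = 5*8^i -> [5, 40, 320, 2560, 20480]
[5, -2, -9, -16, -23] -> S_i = 5 + -7*i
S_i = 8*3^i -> [8, 24, 72, 216, 648]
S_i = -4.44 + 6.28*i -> [-4.44, 1.84, 8.12, 14.4, 20.68]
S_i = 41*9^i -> [41, 369, 3321, 29889, 269001]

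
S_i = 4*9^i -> [4, 36, 324, 2916, 26244]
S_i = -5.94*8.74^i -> [-5.94, -51.92, -453.74, -3965.71, -34660.29]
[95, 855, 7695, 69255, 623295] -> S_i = 95*9^i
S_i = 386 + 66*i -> [386, 452, 518, 584, 650]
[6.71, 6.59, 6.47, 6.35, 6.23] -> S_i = 6.71 + -0.12*i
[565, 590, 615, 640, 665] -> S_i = 565 + 25*i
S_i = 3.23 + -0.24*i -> [3.23, 2.99, 2.75, 2.51, 2.27]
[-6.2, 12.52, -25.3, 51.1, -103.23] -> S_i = -6.20*(-2.02)^i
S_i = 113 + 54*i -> [113, 167, 221, 275, 329]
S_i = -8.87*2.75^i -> [-8.87, -24.39, -67.08, -184.47, -507.29]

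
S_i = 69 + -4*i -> [69, 65, 61, 57, 53]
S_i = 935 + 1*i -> [935, 936, 937, 938, 939]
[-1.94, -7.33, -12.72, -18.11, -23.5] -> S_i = -1.94 + -5.39*i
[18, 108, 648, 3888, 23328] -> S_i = 18*6^i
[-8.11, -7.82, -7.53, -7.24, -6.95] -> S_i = -8.11 + 0.29*i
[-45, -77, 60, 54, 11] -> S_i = Random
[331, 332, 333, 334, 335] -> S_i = 331 + 1*i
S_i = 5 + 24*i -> [5, 29, 53, 77, 101]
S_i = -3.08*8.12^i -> [-3.08, -25.01, -203.08, -1648.99, -13389.82]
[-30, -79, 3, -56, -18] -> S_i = Random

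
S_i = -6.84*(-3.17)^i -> [-6.84, 21.68, -68.73, 217.89, -690.71]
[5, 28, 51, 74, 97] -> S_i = 5 + 23*i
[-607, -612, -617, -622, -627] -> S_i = -607 + -5*i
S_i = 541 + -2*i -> [541, 539, 537, 535, 533]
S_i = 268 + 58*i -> [268, 326, 384, 442, 500]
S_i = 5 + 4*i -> [5, 9, 13, 17, 21]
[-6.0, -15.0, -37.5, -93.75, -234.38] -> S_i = -6.00*2.50^i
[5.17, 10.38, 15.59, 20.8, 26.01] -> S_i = 5.17 + 5.21*i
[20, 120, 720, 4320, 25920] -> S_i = 20*6^i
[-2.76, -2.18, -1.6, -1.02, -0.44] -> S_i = -2.76 + 0.58*i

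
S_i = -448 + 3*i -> [-448, -445, -442, -439, -436]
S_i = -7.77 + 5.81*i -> [-7.77, -1.96, 3.85, 9.66, 15.47]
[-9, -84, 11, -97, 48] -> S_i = Random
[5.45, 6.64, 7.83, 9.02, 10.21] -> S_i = 5.45 + 1.19*i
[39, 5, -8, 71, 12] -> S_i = Random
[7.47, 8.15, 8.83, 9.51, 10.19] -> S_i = 7.47 + 0.68*i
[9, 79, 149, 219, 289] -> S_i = 9 + 70*i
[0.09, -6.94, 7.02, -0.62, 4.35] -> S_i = Random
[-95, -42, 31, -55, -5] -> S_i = Random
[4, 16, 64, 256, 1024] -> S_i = 4*4^i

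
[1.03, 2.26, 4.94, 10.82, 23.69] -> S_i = 1.03*2.19^i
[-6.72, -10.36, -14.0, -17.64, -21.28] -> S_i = -6.72 + -3.64*i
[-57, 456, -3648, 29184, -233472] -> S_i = -57*-8^i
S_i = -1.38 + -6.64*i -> [-1.38, -8.02, -14.66, -21.3, -27.94]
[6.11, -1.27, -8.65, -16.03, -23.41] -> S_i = 6.11 + -7.38*i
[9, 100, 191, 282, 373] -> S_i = 9 + 91*i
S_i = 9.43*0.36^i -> [9.43, 3.39, 1.22, 0.44, 0.16]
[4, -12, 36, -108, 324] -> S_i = 4*-3^i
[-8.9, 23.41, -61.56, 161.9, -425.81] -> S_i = -8.90*(-2.63)^i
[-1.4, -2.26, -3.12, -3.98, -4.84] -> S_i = -1.40 + -0.86*i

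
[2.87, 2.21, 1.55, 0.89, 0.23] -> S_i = 2.87 + -0.66*i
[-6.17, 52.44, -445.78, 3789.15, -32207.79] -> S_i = -6.17*(-8.50)^i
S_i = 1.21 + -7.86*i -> [1.21, -6.65, -14.51, -22.37, -30.23]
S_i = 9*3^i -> [9, 27, 81, 243, 729]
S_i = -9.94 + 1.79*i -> [-9.94, -8.15, -6.36, -4.57, -2.78]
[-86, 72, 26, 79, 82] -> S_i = Random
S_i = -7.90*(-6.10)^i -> [-7.9, 48.19, -293.96, 1793.15, -10938.21]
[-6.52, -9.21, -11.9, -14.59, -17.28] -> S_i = -6.52 + -2.69*i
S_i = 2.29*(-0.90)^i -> [2.29, -2.06, 1.85, -1.67, 1.5]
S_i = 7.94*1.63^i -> [7.94, 12.94, 21.1, 34.39, 56.05]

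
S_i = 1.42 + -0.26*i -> [1.42, 1.16, 0.9, 0.64, 0.38]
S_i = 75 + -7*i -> [75, 68, 61, 54, 47]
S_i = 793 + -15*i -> [793, 778, 763, 748, 733]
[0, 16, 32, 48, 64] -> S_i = 0 + 16*i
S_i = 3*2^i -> [3, 6, 12, 24, 48]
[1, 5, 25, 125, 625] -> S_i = 1*5^i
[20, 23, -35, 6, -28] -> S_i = Random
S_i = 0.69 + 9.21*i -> [0.69, 9.9, 19.11, 28.32, 37.53]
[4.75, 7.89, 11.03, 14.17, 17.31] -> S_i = 4.75 + 3.14*i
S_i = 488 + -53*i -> [488, 435, 382, 329, 276]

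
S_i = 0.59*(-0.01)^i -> [0.59, -0.01, 0.0, -0.0, 0.0]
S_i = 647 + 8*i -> [647, 655, 663, 671, 679]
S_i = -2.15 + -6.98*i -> [-2.15, -9.13, -16.11, -23.09, -30.07]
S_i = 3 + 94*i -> [3, 97, 191, 285, 379]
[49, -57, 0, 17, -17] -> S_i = Random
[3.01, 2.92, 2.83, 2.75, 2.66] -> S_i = 3.01*0.97^i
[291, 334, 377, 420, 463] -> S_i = 291 + 43*i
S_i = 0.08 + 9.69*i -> [0.08, 9.77, 19.46, 29.15, 38.84]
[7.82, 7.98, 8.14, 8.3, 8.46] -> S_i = 7.82 + 0.16*i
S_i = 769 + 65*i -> [769, 834, 899, 964, 1029]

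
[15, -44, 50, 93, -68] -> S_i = Random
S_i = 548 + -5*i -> [548, 543, 538, 533, 528]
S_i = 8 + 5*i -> [8, 13, 18, 23, 28]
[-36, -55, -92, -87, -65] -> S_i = Random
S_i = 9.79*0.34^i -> [9.79, 3.33, 1.13, 0.38, 0.13]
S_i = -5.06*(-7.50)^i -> [-5.06, 37.95, -284.62, 2134.69, -16010.16]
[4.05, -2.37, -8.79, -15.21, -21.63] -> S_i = 4.05 + -6.42*i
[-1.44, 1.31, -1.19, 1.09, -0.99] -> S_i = -1.44*(-0.91)^i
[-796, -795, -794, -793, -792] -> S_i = -796 + 1*i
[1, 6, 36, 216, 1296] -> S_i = 1*6^i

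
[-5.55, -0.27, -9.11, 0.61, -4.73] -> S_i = Random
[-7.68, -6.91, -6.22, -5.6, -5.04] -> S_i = -7.68*0.90^i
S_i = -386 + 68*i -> [-386, -318, -250, -182, -114]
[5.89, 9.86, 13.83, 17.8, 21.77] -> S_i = 5.89 + 3.97*i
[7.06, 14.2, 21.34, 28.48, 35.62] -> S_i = 7.06 + 7.14*i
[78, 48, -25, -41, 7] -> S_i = Random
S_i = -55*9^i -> [-55, -495, -4455, -40095, -360855]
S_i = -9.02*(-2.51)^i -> [-9.02, 22.64, -56.83, 142.64, -358.02]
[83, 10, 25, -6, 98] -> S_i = Random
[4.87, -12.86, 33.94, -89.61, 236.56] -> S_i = 4.87*(-2.64)^i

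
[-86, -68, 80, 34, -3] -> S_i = Random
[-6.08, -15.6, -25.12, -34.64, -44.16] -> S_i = -6.08 + -9.52*i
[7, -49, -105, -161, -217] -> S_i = 7 + -56*i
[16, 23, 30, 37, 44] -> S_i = 16 + 7*i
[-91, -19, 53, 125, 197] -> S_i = -91 + 72*i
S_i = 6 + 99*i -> [6, 105, 204, 303, 402]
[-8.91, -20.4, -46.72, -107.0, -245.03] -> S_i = -8.91*2.29^i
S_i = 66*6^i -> [66, 396, 2376, 14256, 85536]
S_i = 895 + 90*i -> [895, 985, 1075, 1165, 1255]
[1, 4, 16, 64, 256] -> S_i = 1*4^i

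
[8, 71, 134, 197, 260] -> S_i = 8 + 63*i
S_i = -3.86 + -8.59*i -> [-3.86, -12.45, -21.04, -29.63, -38.22]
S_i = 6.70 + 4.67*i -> [6.7, 11.37, 16.04, 20.71, 25.38]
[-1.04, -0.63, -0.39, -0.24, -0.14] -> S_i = -1.04*0.61^i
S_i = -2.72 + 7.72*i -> [-2.72, 5.0, 12.72, 20.44, 28.16]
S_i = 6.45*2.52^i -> [6.45, 16.25, 40.96, 103.22, 260.11]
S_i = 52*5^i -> [52, 260, 1300, 6500, 32500]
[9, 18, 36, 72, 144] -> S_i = 9*2^i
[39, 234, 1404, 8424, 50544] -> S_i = 39*6^i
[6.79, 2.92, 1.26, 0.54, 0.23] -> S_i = 6.79*0.43^i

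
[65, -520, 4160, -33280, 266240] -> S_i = 65*-8^i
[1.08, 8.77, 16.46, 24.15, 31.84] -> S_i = 1.08 + 7.69*i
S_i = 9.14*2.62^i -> [9.14, 23.95, 62.74, 164.38, 430.68]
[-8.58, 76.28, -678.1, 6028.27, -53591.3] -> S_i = -8.58*(-8.89)^i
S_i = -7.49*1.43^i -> [-7.49, -10.71, -15.32, -21.9, -31.32]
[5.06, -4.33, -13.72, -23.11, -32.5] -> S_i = 5.06 + -9.39*i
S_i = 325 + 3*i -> [325, 328, 331, 334, 337]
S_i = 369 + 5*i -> [369, 374, 379, 384, 389]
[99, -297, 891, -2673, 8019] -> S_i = 99*-3^i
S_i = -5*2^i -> [-5, -10, -20, -40, -80]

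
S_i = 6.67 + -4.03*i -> [6.67, 2.64, -1.39, -5.42, -9.45]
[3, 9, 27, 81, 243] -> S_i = 3*3^i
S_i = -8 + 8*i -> [-8, 0, 8, 16, 24]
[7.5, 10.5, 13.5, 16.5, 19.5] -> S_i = 7.50 + 3.00*i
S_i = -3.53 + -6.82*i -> [-3.53, -10.35, -17.17, -23.99, -30.81]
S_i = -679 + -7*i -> [-679, -686, -693, -700, -707]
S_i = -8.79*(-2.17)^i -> [-8.79, 19.07, -41.39, 89.82, -194.91]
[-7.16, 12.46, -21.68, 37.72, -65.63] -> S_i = -7.16*(-1.74)^i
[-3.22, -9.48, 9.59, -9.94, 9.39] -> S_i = Random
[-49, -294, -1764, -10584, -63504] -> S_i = -49*6^i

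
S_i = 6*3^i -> [6, 18, 54, 162, 486]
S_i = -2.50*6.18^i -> [-2.5, -15.45, -95.48, -590.07, -3646.65]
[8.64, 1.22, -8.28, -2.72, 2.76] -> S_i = Random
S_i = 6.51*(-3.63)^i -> [6.51, -23.63, 85.78, -311.39, 1130.34]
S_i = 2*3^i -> [2, 6, 18, 54, 162]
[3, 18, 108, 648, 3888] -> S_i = 3*6^i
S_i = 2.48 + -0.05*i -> [2.48, 2.43, 2.38, 2.33, 2.28]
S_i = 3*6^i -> [3, 18, 108, 648, 3888]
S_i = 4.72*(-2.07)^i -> [4.72, -9.77, 20.22, -41.87, 86.66]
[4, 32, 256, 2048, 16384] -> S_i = 4*8^i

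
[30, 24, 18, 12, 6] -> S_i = 30 + -6*i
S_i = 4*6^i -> [4, 24, 144, 864, 5184]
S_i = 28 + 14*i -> [28, 42, 56, 70, 84]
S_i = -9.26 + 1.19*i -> [-9.26, -8.07, -6.88, -5.69, -4.5]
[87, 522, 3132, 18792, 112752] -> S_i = 87*6^i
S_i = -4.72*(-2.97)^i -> [-4.72, 14.02, -41.63, 123.65, -367.26]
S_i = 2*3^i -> [2, 6, 18, 54, 162]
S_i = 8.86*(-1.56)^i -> [8.86, -13.82, 21.56, -33.64, 52.47]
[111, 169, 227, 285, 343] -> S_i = 111 + 58*i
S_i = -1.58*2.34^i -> [-1.58, -3.7, -8.65, -20.24, -47.37]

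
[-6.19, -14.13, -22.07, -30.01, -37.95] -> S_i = -6.19 + -7.94*i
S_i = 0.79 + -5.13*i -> [0.79, -4.34, -9.47, -14.6, -19.73]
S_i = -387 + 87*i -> [-387, -300, -213, -126, -39]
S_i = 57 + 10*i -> [57, 67, 77, 87, 97]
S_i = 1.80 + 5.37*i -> [1.8, 7.17, 12.54, 17.91, 23.28]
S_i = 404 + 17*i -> [404, 421, 438, 455, 472]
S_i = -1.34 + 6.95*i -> [-1.34, 5.61, 12.56, 19.51, 26.46]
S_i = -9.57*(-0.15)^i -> [-9.57, 1.44, -0.22, 0.03, -0.0]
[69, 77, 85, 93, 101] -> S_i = 69 + 8*i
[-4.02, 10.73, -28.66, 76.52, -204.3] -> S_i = -4.02*(-2.67)^i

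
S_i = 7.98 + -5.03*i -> [7.98, 2.95, -2.08, -7.11, -12.14]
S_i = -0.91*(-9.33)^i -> [-0.91, 8.49, -79.21, 739.07, -6895.54]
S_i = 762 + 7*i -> [762, 769, 776, 783, 790]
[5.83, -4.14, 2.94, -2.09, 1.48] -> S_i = 5.83*(-0.71)^i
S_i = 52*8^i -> [52, 416, 3328, 26624, 212992]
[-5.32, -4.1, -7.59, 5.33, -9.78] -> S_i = Random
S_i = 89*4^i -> [89, 356, 1424, 5696, 22784]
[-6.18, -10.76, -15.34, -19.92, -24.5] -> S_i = -6.18 + -4.58*i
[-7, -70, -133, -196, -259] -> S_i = -7 + -63*i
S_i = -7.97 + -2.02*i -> [-7.97, -9.99, -12.01, -14.03, -16.05]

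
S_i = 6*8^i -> [6, 48, 384, 3072, 24576]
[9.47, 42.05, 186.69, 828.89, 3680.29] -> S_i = 9.47*4.44^i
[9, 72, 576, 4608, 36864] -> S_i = 9*8^i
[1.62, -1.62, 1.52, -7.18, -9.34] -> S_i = Random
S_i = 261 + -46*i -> [261, 215, 169, 123, 77]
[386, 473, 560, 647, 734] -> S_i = 386 + 87*i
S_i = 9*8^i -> [9, 72, 576, 4608, 36864]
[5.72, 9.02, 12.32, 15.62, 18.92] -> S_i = 5.72 + 3.30*i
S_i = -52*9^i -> [-52, -468, -4212, -37908, -341172]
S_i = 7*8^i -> [7, 56, 448, 3584, 28672]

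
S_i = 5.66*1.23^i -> [5.66, 6.96, 8.56, 10.53, 12.95]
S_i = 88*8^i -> [88, 704, 5632, 45056, 360448]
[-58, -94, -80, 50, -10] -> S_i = Random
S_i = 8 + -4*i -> [8, 4, 0, -4, -8]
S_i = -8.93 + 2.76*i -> [-8.93, -6.17, -3.41, -0.65, 2.11]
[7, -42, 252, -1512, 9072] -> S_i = 7*-6^i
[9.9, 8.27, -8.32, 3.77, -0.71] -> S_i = Random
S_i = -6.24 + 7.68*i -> [-6.24, 1.44, 9.12, 16.8, 24.48]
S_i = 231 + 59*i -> [231, 290, 349, 408, 467]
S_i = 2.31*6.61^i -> [2.31, 15.27, 100.93, 667.14, 4409.79]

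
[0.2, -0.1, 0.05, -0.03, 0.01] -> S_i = 0.20*(-0.52)^i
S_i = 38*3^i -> [38, 114, 342, 1026, 3078]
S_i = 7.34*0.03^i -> [7.34, 0.22, 0.01, 0.0, 0.0]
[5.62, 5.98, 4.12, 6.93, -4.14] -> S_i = Random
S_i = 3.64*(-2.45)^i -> [3.64, -8.92, 21.85, -53.53, 131.15]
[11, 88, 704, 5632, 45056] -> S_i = 11*8^i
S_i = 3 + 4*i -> [3, 7, 11, 15, 19]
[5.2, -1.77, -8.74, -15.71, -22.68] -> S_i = 5.20 + -6.97*i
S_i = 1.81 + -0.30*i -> [1.81, 1.51, 1.21, 0.91, 0.61]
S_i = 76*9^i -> [76, 684, 6156, 55404, 498636]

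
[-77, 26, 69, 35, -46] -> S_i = Random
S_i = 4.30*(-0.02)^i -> [4.3, -0.09, 0.0, -0.0, 0.0]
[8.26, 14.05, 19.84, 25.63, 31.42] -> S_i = 8.26 + 5.79*i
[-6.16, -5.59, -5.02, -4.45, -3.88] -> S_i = -6.16 + 0.57*i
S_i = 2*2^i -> [2, 4, 8, 16, 32]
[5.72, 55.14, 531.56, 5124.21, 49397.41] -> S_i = 5.72*9.64^i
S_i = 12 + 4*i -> [12, 16, 20, 24, 28]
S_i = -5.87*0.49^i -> [-5.87, -2.88, -1.41, -0.69, -0.34]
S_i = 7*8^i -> [7, 56, 448, 3584, 28672]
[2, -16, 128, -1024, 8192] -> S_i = 2*-8^i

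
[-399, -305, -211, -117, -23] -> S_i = -399 + 94*i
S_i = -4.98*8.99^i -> [-4.98, -44.77, -402.48, -3618.33, -32528.81]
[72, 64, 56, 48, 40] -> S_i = 72 + -8*i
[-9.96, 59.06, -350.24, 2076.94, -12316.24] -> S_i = -9.96*(-5.93)^i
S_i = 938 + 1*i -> [938, 939, 940, 941, 942]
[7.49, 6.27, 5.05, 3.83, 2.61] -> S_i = 7.49 + -1.22*i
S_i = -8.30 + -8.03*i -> [-8.3, -16.33, -24.36, -32.39, -40.42]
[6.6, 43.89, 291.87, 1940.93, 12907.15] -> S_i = 6.60*6.65^i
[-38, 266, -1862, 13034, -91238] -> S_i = -38*-7^i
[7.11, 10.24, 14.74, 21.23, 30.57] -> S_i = 7.11*1.44^i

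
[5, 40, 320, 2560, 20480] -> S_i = 5*8^i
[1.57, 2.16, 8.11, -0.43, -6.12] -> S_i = Random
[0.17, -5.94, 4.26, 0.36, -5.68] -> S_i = Random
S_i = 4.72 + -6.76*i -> [4.72, -2.04, -8.8, -15.56, -22.32]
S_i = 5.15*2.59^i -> [5.15, 13.34, 34.55, 89.48, 231.74]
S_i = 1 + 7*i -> [1, 8, 15, 22, 29]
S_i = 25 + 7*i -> [25, 32, 39, 46, 53]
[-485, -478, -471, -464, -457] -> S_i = -485 + 7*i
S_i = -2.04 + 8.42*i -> [-2.04, 6.38, 14.8, 23.22, 31.64]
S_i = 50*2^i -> [50, 100, 200, 400, 800]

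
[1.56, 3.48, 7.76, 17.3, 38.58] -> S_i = 1.56*2.23^i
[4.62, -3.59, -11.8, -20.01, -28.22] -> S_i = 4.62 + -8.21*i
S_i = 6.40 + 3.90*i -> [6.4, 10.3, 14.2, 18.1, 22.0]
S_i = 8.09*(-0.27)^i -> [8.09, -2.18, 0.59, -0.16, 0.04]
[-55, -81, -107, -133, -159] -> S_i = -55 + -26*i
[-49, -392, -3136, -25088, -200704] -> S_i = -49*8^i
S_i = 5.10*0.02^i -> [5.1, 0.1, 0.0, 0.0, 0.0]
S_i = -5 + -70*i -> [-5, -75, -145, -215, -285]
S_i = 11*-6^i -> [11, -66, 396, -2376, 14256]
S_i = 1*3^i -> [1, 3, 9, 27, 81]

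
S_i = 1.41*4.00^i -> [1.41, 5.64, 22.56, 90.24, 360.96]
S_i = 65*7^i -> [65, 455, 3185, 22295, 156065]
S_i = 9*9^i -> [9, 81, 729, 6561, 59049]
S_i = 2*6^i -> [2, 12, 72, 432, 2592]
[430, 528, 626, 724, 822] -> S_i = 430 + 98*i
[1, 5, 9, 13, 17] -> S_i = 1 + 4*i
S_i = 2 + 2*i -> [2, 4, 6, 8, 10]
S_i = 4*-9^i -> [4, -36, 324, -2916, 26244]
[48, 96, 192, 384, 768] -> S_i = 48*2^i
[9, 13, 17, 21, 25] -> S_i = 9 + 4*i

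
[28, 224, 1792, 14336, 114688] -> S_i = 28*8^i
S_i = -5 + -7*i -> [-5, -12, -19, -26, -33]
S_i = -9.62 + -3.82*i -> [-9.62, -13.44, -17.26, -21.08, -24.9]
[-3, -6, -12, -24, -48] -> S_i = -3*2^i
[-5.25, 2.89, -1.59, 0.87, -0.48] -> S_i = -5.25*(-0.55)^i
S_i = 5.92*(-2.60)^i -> [5.92, -15.39, 40.02, -104.05, 270.53]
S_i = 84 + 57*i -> [84, 141, 198, 255, 312]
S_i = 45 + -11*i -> [45, 34, 23, 12, 1]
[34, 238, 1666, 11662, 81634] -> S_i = 34*7^i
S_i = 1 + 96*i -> [1, 97, 193, 289, 385]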